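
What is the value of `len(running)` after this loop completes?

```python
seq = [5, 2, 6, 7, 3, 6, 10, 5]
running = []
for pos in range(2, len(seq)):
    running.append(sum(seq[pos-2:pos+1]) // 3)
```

Number of 3-element averages
`running` takes the values: [] → [4] → [4, 5] → [4, 5, 5] → [4, 5, 5, 5] → [4, 5, 5, 5, 6] → [4, 5, 5, 5, 6, 7]
So `len(running)` = 6

Answer: 6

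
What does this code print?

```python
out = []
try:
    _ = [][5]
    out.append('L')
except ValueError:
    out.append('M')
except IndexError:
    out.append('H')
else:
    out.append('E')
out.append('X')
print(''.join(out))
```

Execution trace: 'H' (except IndexError) → 'X' (after the try/except). Output: HX

Answer: HX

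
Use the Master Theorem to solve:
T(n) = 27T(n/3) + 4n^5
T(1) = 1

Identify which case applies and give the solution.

a=27, b=3, f(n)=4n^5. log_3(27) = 3. Since c=5 > 3 and the regularity condition holds (27(n/3)^5 = (27/3^5)n^5 with 27/3^5 < 1), Case 3 applies: T(n) = Θ(f(n)) = O(n^5).

Answer: O(n^5) - Case 3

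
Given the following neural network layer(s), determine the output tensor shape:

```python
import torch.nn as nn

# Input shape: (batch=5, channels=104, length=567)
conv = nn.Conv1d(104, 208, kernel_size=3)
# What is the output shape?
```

Input: (5, 104, 567) -> Output: (5, 208, 565)

Answer: (5, 208, 565)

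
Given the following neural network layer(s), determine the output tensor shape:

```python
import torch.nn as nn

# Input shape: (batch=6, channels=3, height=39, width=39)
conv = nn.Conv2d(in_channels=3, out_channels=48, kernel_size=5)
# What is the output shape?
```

Input: (6, 3, 39, 39) -> Output: (6, 48, 35, 35)

Answer: (6, 48, 35, 35)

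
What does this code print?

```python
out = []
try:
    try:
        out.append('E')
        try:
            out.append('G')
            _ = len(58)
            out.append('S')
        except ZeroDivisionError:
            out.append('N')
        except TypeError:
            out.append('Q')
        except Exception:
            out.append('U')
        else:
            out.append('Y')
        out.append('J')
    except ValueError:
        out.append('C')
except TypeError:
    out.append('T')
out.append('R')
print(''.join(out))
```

Execution trace: 'E' (try body) → 'G' (inner try body) → 'Q' (inner except TypeError) → 'J' (try body, no exception) → 'R' (after the try/except). Output: EGQJR

Answer: EGQJR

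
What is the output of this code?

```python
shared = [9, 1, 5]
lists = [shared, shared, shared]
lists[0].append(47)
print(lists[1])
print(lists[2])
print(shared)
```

Key concept: list of same reference.
Step by step:
`shared = [9, 1, 5]` → shared = [9, 1, 5]
`lists = [shared, shared, shared]` → lists = [[9, 1, 5], [9, 1, 5], [9, 1, 5]]
`lists[0].append(47)` → shared = [9, 1, 5, 47]; lists = [[9, 1, 5, 47], [9, 1, 5, 47], [9, 1, 5, 47]]
`print(lists[1])` → prints [9, 1, 5, 47]
`print(lists[2])` → prints [9, 1, 5, 47]
`print(shared)` → prints [9, 1, 5, 47]

Answer:
[9, 1, 5, 47]
[9, 1, 5, 47]
[9, 1, 5, 47]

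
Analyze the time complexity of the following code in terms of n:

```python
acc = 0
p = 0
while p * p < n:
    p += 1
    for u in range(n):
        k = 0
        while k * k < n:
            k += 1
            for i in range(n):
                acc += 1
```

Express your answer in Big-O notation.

Each loop level contributes: √n × n × √n × n. Multiplying the contributions gives O(n^3).

Answer: O(n^3)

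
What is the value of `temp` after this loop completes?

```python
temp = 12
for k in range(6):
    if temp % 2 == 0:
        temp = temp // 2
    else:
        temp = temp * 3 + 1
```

Collatz-style transformation from 12
`temp` takes the values: 12 → 6 → 3 → 10 → 5 → 16 → 8

Answer: 8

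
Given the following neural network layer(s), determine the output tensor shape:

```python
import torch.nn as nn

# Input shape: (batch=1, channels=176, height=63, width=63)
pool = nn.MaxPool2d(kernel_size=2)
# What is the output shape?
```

Input: (1, 176, 63, 63) -> Output: (1, 176, 31, 31)

Answer: (1, 176, 31, 31)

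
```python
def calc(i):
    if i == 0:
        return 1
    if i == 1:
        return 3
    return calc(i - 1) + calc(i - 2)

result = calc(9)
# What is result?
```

Build up from base cases: calc(0)=1, calc(1)=3, calc(2)=4, calc(3)=7, calc(4)=11, calc(5)=18, calc(6)=29, ..., calc(9)=123

Answer: 123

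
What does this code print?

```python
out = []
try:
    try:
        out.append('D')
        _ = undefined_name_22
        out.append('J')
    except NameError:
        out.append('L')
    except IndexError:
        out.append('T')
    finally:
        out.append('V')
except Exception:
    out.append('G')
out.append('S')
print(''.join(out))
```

Execution trace: 'D' (inner try body) → 'L' (inner except NameError) → 'V' (inner finally) → 'S' (after the try/except). Output: DLVS

Answer: DLVS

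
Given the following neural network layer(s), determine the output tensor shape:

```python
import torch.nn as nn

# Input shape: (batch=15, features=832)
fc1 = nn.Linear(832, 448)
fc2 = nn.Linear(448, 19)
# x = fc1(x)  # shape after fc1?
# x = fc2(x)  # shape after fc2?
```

Input: (15, 832) -> after fc1: (15, 448) -> Output: (15, 19)

Answer: (15, 19)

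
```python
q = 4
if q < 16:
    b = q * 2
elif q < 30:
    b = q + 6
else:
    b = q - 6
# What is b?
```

Trace:
`q = 4` → q = 4
`if q < 16: ...` → q < 16 is True → b = 8
So b = 8

Answer: 8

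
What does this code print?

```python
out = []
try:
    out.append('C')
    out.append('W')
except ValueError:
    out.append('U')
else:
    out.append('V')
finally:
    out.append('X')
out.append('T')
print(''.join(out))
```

Execution trace: 'C' (try body) → 'W' (try body, no exception) → 'V' (else) → 'X' (finally) → 'T' (after the try/except). Output: CWVXT

Answer: CWVXT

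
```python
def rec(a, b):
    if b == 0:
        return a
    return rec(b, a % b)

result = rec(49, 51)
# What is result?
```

rec(49, 51) -> rec(51, 49) -> rec(49, 2) -> rec(2, 1) -> rec(1, 0) -> 1

Answer: 1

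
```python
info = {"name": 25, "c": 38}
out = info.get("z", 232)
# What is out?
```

Trace:
`info = {"name": 25, "c": 38}` → info = {'name': 25, 'c': 38}
`out = info.get("z", 232)` → out = 232
So out = 232

Answer: 232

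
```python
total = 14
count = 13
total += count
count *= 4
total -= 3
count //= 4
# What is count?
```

Trace:
`total = 14` → total = 14
`count = 13` → count = 13
`total += count` → total = 27
`count *= 4` → count = 52
`total -= 3` → total = 24
`count //= 4` → count = 13
So count = 13

Answer: 13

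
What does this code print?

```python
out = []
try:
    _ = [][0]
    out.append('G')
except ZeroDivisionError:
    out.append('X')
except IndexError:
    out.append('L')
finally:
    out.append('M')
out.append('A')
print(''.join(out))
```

Execution trace: 'L' (except IndexError) → 'M' (finally) → 'A' (after the try/except). Output: LMA

Answer: LMA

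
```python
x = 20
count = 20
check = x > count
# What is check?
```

Trace:
`x = 20` → x = 20
`count = 20` → count = 20
`check = x > count` → check = False
So check = False

Answer: False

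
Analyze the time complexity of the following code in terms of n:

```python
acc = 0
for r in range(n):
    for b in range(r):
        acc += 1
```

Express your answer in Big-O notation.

Each loop level contributes: n × n. Multiplying the contributions gives O(n^2).

Answer: O(n^2)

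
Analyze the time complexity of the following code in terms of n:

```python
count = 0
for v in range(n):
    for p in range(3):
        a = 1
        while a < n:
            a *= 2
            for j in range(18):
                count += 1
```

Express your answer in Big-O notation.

Each loop level contributes: n × 1 × log n × 1. Multiplying the contributions gives O(n log n).

Answer: O(n log n)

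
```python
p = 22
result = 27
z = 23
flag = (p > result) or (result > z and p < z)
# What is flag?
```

Trace:
`p = 22` → p = 22
`result = 27` → result = 27
`z = 23` → z = 23
`flag = (p > result) or (result > z and p < z)` → flag = True
So flag = True

Answer: True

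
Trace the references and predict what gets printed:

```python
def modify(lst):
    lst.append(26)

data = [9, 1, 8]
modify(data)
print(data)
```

Key concept: function modifies passed list.
Step by step:
`data = [9, 1, 8]` → data = [9, 1, 8]
`modify(data)` → data = [9, 1, 8, 26]
`print(data)` → prints [9, 1, 8, 26]

Answer: [9, 1, 8, 26]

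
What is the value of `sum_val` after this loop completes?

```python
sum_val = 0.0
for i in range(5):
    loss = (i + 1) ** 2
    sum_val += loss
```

Sum of squared losses 1² + 2² + ... + 5²
`sum_val` takes the values: 0.0 → 1.0 → 5.0 → 14.0 → 30.0 → 55.0

Answer: 55.0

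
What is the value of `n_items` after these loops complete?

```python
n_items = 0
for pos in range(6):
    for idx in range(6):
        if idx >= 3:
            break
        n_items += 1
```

Inner breaks at 3, outer runs 6 times
`n_items` takes the values: 0 → 1 → 2 → 3 → 4 → 5 → 6 → 7 → 8 → 9 → 10 → 11 → 12 → 13 → 14 → 15 → 16 → 17 → 18

Answer: 18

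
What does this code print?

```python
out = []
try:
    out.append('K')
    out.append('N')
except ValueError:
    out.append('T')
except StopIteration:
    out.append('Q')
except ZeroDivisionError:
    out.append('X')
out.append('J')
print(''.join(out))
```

Execution trace: 'K' (try body) → 'N' (try body, no exception) → 'J' (after the try/except). Output: KNJ

Answer: KNJ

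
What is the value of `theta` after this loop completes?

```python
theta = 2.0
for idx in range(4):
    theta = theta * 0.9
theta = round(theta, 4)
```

Exponential decay: 2.0 * 0.9^4
`theta` takes the values: 2.0 → 1.8 → 1.62 → 1.458 → 1.3122

Answer: 1.3122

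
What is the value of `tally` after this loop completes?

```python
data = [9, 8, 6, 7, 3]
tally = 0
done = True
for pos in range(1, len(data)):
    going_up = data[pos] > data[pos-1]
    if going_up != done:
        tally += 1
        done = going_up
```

Count direction changes in [9, 8, 6, 7, 3]
`tally` takes the values: 0 → 1 → 2 → 3

Answer: 3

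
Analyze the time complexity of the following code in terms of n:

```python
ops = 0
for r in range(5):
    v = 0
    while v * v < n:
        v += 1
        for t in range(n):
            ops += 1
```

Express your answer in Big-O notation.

Each loop level contributes: 1 × √n × n. Multiplying the contributions gives O(n√n).

Answer: O(n√n)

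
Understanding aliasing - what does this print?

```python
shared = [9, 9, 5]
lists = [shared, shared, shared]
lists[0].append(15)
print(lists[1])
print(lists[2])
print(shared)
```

Key concept: list of same reference.
Step by step:
`shared = [9, 9, 5]` → shared = [9, 9, 5]
`lists = [shared, shared, shared]` → lists = [[9, 9, 5], [9, 9, 5], [9, 9, 5]]
`lists[0].append(15)` → shared = [9, 9, 5, 15]; lists = [[9, 9, 5, 15], [9, 9, 5, 15], [9, 9, 5, 15]]
`print(lists[1])` → prints [9, 9, 5, 15]
`print(lists[2])` → prints [9, 9, 5, 15]
`print(shared)` → prints [9, 9, 5, 15]

Answer:
[9, 9, 5, 15]
[9, 9, 5, 15]
[9, 9, 5, 15]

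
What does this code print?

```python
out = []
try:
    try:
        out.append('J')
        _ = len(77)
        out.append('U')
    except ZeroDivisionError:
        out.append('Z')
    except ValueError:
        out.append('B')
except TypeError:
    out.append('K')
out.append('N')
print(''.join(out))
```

Execution trace: 'J' (try body) → 'K' (outer except TypeError) → 'N' (after the try/except). Output: JKN

Answer: JKN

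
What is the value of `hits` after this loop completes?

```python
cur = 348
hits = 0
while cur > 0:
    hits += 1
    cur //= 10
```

Count digits by repeated division by 10
`hits` takes the values: 0 → 1 → 2 → 3

Answer: 3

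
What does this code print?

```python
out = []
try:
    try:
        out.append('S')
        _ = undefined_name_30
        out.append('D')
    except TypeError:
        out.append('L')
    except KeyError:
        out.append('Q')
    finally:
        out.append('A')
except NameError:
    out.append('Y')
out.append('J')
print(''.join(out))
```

Execution trace: 'S' (try body) → 'A' (finally) → 'Y' (outer except NameError) → 'J' (after the try/except). Output: SAYJ

Answer: SAYJ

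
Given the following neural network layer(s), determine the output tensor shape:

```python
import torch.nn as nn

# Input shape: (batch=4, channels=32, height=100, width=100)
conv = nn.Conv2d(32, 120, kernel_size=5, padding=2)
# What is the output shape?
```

Input: (4, 32, 100, 100) -> Output: (4, 120, 100, 100)

Answer: (4, 120, 100, 100)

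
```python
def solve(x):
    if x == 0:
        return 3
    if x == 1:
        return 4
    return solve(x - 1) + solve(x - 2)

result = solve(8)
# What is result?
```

Build up from base cases: solve(0)=3, solve(1)=4, solve(2)=7, solve(3)=11, solve(4)=18, solve(5)=29, solve(6)=47, ..., solve(8)=123

Answer: 123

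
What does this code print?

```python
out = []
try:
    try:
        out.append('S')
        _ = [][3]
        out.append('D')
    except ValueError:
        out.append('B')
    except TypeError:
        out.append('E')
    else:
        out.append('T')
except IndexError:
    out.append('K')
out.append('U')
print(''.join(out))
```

Execution trace: 'S' (try body) → 'K' (outer except IndexError) → 'U' (after the try/except). Output: SKU

Answer: SKU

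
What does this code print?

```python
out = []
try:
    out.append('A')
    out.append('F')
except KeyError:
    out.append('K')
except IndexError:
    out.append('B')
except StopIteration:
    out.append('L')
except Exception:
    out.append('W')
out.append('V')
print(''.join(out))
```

Execution trace: 'A' (try body) → 'F' (try body, no exception) → 'V' (after the try/except). Output: AFV

Answer: AFV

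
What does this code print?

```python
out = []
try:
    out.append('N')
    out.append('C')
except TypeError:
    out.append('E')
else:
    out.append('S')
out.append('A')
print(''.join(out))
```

Execution trace: 'N' (try body) → 'C' (try body, no exception) → 'S' (else) → 'A' (after the try/except). Output: NCSA

Answer: NCSA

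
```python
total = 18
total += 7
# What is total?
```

Trace:
`total = 18` → total = 18
`total += 7` → total = 25
So total = 25

Answer: 25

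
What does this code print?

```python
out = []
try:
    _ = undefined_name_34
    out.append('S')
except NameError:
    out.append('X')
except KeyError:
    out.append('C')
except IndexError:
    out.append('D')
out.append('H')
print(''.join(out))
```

Execution trace: 'X' (except NameError) → 'H' (after the try/except). Output: XH

Answer: XH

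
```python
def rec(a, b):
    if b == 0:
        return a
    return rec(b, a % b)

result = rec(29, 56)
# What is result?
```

rec(29, 56) -> rec(56, 29) -> rec(29, 27) -> rec(27, 2) -> rec(2, 1) -> rec(1, 0) -> 1

Answer: 1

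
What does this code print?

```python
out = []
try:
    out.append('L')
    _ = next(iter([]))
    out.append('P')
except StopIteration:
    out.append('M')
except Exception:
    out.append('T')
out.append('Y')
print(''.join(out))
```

Execution trace: 'L' (try body) → 'M' (except StopIteration) → 'Y' (after the try/except). Output: LMY

Answer: LMY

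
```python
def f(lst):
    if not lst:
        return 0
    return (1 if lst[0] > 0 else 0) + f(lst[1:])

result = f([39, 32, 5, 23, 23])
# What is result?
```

Count of positive elements in [39, 32, 5, 23, 23] = 5

Answer: 5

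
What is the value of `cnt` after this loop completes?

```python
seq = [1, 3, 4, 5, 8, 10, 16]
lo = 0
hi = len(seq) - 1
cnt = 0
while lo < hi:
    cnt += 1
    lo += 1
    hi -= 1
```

Iterations until pointers meet (list length 7)
`cnt` takes the values: 0 → 1 → 2 → 3

Answer: 3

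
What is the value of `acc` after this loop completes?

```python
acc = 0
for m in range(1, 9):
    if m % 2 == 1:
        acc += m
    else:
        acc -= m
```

Add odd, subtract even
`acc` takes the values: 0 → 1 → -1 → 2 → -2 → 3 → -3 → 4 → -4

Answer: -4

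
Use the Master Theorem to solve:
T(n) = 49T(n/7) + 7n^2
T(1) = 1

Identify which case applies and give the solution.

a=49, b=7, f(n)=7n^2. log_7(49) = 2. Since c=2 = 2, Case 2 applies: T(n) = Θ(n^log_b(a) · log n) = O(n^2 log n).

Answer: O(n^2 log n) - Case 2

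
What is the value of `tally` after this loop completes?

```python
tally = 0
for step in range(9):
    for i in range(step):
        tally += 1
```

Triangle number: 0+1+2+...+8
`tally` takes the values: 0 → 1 → 2 → 3 → 4 → 5 → 6 → 7 → 8 → 9 → 10 → 11 → 12 → 13 → 14 → 15 → 16 → 17 → 18 → 19 → 20 → 21 → 22 → 23 → 24 → 25 → 26 → 27 → 28 → 29 → 30 → 31 → 32 → 33 → 34 → 35 → 36

Answer: 36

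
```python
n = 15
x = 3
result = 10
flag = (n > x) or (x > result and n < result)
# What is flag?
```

Trace:
`n = 15` → n = 15
`x = 3` → x = 3
`result = 10` → result = 10
`flag = (n > x) or (x > result and n < result)` → flag = True
So flag = True

Answer: True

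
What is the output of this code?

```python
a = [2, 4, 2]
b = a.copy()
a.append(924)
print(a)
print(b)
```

Key concept: list.copy() creates independent copy.
Step by step:
`a = [2, 4, 2]` → a = [2, 4, 2]
`b = a.copy()` → b = [2, 4, 2]
`a.append(924)` → a = [2, 4, 2, 924]
`print(a)` → prints [2, 4, 2, 924]
`print(b)` → prints [2, 4, 2]

Answer:
[2, 4, 2, 924]
[2, 4, 2]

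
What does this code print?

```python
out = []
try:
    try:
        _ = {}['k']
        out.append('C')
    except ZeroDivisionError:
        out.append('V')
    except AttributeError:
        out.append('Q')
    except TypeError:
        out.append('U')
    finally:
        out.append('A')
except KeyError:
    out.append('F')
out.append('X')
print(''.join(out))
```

Execution trace: 'A' (finally) → 'F' (outer except KeyError) → 'X' (after the try/except). Output: AFX

Answer: AFX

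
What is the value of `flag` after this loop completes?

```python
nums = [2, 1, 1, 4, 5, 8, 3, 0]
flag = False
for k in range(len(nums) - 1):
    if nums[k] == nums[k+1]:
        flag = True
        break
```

Check consecutive duplicates in [2, 1, 1, 4, 5, 8, 3, 0]
`flag` takes the values: False → True

Answer: True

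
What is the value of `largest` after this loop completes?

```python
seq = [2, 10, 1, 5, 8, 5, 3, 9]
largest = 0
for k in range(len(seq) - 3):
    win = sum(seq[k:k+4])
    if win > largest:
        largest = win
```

Max sum of 4-element window in [2, 10, 1, 5, 8, 5, 3, 9]
`largest` takes the values: 0 → 18 → 24 → 25

Answer: 25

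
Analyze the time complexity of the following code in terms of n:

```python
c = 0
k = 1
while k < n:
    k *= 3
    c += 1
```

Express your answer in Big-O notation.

Each loop level contributes: log n. Multiplying the contributions gives O(log n).

Answer: O(log n)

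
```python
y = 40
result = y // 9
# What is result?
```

Trace:
`y = 40` → y = 40
`result = y // 9` → result = 4
So result = 4

Answer: 4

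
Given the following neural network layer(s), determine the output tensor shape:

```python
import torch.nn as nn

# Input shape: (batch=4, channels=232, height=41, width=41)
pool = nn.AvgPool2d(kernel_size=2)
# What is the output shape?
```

Input: (4, 232, 41, 41) -> Output: (4, 232, 20, 20)

Answer: (4, 232, 20, 20)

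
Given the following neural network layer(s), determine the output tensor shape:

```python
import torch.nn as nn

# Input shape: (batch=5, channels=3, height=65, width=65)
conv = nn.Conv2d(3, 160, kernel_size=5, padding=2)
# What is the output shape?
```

Input: (5, 3, 65, 65) -> Output: (5, 160, 65, 65)

Answer: (5, 160, 65, 65)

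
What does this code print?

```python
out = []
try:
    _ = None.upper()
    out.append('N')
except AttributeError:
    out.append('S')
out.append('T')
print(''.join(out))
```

Execution trace: 'S' (except AttributeError) → 'T' (after the try/except). Output: ST

Answer: ST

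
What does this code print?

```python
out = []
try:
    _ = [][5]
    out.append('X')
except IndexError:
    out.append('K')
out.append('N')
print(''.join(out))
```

Execution trace: 'K' (except IndexError) → 'N' (after the try/except). Output: KN

Answer: KN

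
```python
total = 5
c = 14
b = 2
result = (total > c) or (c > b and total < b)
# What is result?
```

Trace:
`total = 5` → total = 5
`c = 14` → c = 14
`b = 2` → b = 2
`result = (total > c) or (c > b and total < b)` → result = False
So result = False

Answer: False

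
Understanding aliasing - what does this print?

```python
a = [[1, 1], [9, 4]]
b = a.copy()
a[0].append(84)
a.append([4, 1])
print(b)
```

Key concept: shallow copy with nested lists.
Step by step:
`a = [[1, 1], [9, 4]]` → a = [[1, 1], [9, 4]]
`b = a.copy()` → b = [[1, 1], [9, 4]]
`a[0].append(84)` → a = [[1, 1, 84], [9, 4]]; b = [[1, 1, 84], [9, 4]]
`a.append([4, 1])` → a = [[1, 1, 84], [9, 4], [4, 1]]
`print(b)` → prints [[1, 1, 84], [9, 4]]

Answer: [[1, 1, 84], [9, 4]]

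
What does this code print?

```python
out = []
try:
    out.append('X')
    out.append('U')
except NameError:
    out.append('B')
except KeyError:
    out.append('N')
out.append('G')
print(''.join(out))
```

Execution trace: 'X' (try body) → 'U' (try body, no exception) → 'G' (after the try/except). Output: XUG

Answer: XUG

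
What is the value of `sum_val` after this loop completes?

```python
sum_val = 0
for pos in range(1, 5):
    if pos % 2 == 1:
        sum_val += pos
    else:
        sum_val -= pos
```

Add odd, subtract even
`sum_val` takes the values: 0 → 1 → -1 → 2 → -2

Answer: -2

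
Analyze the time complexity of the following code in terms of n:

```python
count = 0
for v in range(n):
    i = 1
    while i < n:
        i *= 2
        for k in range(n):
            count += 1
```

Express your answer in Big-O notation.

Each loop level contributes: n × log n × n. Multiplying the contributions gives O(n^2 log n).

Answer: O(n^2 log n)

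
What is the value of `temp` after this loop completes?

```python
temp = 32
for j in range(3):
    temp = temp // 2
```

Halve 3 times: 32 // 2^3 = 4
`temp` takes the values: 32 → 16 → 8 → 4

Answer: 4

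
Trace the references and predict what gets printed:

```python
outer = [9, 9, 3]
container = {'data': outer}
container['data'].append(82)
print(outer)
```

Key concept: dict holds reference to list.
Step by step:
`outer = [9, 9, 3]` → outer = [9, 9, 3]
`container = {'data': outer}` → container = {'data': [9, 9, 3]}
`container['data'].append(82)` → outer = [9, 9, 3, 82]; container = {'data': [9, 9, 3, 82]}
`print(outer)` → prints [9, 9, 3, 82]

Answer: [9, 9, 3, 82]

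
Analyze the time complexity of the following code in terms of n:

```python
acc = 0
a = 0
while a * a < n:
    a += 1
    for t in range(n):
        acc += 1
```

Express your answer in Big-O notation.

Each loop level contributes: √n × n. Multiplying the contributions gives O(n√n).

Answer: O(n√n)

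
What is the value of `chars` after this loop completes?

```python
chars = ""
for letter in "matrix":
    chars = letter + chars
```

Reverse 'matrix'
`chars` takes the values: "" → "m" → "am" → "tam" → "rtam" → "irtam" → "xirtam"

Answer: "xirtam"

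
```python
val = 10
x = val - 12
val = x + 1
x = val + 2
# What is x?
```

Trace:
`val = 10` → val = 10
`x = val - 12` → x = -2
`val = x + 1` → val = -1
`x = val + 2` → x = 1
So x = 1

Answer: 1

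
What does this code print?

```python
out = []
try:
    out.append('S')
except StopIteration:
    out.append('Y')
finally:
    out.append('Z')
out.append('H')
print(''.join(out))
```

Execution trace: 'S' (try body, no exception) → 'Z' (finally) → 'H' (after the try/except). Output: SZH

Answer: SZH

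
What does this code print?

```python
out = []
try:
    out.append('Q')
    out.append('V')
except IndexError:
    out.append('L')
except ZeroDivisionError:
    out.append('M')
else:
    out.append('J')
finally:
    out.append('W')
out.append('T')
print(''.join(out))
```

Execution trace: 'Q' (try body) → 'V' (try body, no exception) → 'J' (else) → 'W' (finally) → 'T' (after the try/except). Output: QVJWT

Answer: QVJWT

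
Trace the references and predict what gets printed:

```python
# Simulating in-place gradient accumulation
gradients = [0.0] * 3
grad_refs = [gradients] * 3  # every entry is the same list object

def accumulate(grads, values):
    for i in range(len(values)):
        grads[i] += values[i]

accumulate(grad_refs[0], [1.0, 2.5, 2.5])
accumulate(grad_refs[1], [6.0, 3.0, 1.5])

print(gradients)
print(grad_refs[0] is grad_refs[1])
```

Key concept: gradient accumulation aliasing.
Step by step:
`gradients = [0.0] * 3` → gradients = [0.0, 0.0, 0.0]
`grad_refs = [gradients] * 3` → grad_refs = [[0.0, 0.0, 0.0], [0.0, 0.0, 0.0], [0.0, 0.0, 0.0]]
`accumulate(grad_refs[0], [1.0, 2.5, 2.5])` → gradients = [1.0, 2.5, 2.5]; grad_refs = [[1.0, 2.5, 2.5], [1.0, 2.5, 2.5], [1.0, 2.5, 2.5]]
`accumulate(grad_refs[1], [6.0, 3.0, 1.5])` → gradients = [7.0, 5.5, 4.0]; grad_refs = [[7.0, 5.5, 4.0], [7.0, 5.5, 4.0], [7.0, 5.5, 4.0]]
`print(gradients)` → prints [7.0, 5.5, 4.0]
`print(grad_refs[0] is grad_refs[1])` → prints True

Answer:
[7.0, 5.5, 4.0]
True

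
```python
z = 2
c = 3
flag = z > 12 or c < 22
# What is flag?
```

Trace:
`z = 2` → z = 2
`c = 3` → c = 3
`flag = z > 12 or c < 22` → flag = True
So flag = True

Answer: True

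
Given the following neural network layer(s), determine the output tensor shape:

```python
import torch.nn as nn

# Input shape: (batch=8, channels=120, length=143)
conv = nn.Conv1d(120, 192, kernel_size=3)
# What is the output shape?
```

Input: (8, 120, 143) -> Output: (8, 192, 141)

Answer: (8, 192, 141)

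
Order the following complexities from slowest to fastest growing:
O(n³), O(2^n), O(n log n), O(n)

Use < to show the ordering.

Ordered by growth rate: O(n) < O(n log n) < O(n³) < O(2^n)

Answer: O(n) < O(n log n) < O(n³) < O(2^n)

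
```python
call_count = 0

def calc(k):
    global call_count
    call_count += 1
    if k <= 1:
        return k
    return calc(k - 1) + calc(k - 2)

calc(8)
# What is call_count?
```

Calls(k) = 1 + Calls(k-1) + Calls(k-2); Calls(0)=Calls(1)=1. For k=8 this gives 67.

Answer: 67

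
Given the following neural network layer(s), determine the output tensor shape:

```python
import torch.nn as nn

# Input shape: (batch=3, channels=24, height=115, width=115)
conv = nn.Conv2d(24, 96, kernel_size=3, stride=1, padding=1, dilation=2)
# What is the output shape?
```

Input: (3, 24, 115, 115) -> Output: (3, 96, 113, 113)

Answer: (3, 96, 113, 113)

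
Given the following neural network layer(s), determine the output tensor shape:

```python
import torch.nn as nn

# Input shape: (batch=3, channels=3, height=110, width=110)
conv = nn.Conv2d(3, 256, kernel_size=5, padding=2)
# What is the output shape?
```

Input: (3, 3, 110, 110) -> Output: (3, 256, 110, 110)

Answer: (3, 256, 110, 110)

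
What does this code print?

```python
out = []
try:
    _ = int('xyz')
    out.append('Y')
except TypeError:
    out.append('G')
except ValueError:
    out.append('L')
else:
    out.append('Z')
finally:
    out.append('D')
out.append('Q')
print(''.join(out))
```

Execution trace: 'L' (except ValueError) → 'D' (finally) → 'Q' (after the try/except). Output: LDQ

Answer: LDQ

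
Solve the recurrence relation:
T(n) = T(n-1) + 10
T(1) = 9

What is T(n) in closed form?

Unrolling: T(n) = T(1) + 10·(n-1) = 9 + 10(n-1) = 10n - 1.

Answer: T(n) = 10n - 1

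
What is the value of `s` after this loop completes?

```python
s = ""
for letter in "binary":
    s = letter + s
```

Reverse 'binary'
`s` takes the values: "" → "b" → "ib" → "nib" → "anib" → "ranib" → "yranib"

Answer: "yranib"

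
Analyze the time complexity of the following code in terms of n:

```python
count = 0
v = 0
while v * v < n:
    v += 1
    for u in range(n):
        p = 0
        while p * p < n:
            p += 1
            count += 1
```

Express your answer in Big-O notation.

Each loop level contributes: √n × n × √n. Multiplying the contributions gives O(n^2).

Answer: O(n^2)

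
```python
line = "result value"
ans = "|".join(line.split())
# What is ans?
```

Trace:
`line = "result value"` → line = 'result value'
`ans = "|".join(line.split())` → ans = 'result|value'
So ans = 'result|value'

Answer: 'result|value'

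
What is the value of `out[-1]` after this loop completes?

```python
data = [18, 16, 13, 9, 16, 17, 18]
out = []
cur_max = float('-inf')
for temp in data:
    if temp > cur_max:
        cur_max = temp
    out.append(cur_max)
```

Running max ends at 18
`out` takes the values: [] → [18] → [18, 18] → [18, 18, 18] → [18, 18, 18, 18] → [18, 18, 18, 18, 18] → [18, 18, 18, 18, 18, 18] → [18, 18, 18, 18, 18, 18, 18]
So `out[-1]` = 18

Answer: 18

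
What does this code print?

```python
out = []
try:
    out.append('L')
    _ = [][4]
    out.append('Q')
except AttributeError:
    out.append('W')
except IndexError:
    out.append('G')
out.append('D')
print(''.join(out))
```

Execution trace: 'L' (try body) → 'G' (except IndexError) → 'D' (after the try/except). Output: LGD

Answer: LGD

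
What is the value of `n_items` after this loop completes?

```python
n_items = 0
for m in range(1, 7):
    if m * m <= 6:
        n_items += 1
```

Count numbers where m² ≤ 6
`n_items` takes the values: 0 → 1 → 2

Answer: 2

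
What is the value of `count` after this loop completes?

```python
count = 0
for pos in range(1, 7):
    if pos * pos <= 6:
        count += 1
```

Count numbers where pos² ≤ 6
`count` takes the values: 0 → 1 → 2

Answer: 2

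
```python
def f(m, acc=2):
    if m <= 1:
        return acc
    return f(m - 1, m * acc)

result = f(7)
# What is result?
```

Accumulator trace (n, acc): (7, 2) -> (6, 14) -> (5, 84) -> (4, 420) -> (3, 1680) -> (2, 5040) -> (1, 10080) -> return 10080

Answer: 10080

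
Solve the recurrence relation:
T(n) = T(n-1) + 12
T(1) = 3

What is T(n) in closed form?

Unrolling: T(n) = T(1) + 12·(n-1) = 3 + 12(n-1) = 12n - 9.

Answer: T(n) = 12n - 9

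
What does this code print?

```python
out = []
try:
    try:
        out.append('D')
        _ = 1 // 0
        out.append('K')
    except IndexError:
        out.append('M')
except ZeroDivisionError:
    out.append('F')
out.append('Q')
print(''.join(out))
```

Execution trace: 'D' (try body) → 'F' (outer except ZeroDivisionError) → 'Q' (after the try/except). Output: DFQ

Answer: DFQ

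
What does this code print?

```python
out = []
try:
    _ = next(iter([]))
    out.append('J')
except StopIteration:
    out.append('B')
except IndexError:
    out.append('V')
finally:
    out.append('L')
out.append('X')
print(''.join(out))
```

Execution trace: 'B' (except StopIteration) → 'L' (finally) → 'X' (after the try/except). Output: BLX

Answer: BLX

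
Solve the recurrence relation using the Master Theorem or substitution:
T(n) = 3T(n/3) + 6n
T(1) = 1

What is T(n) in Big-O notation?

By Master Theorem: a=3, b=3, f(n)=6n. Since log_3(3) = 1 and f(n) = Θ(n^1), Case 2 applies. T(n) = O(n log n).

Answer: O(n log n)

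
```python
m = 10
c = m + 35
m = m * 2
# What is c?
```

Trace:
`m = 10` → m = 10
`c = m + 35` → c = 45
`m = m * 2` → m = 20
So c = 45

Answer: 45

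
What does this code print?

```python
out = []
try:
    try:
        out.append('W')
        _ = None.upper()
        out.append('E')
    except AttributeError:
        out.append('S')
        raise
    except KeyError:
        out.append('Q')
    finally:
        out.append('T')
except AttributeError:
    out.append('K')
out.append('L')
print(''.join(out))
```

Execution trace: 'W' (inner try body) → 'S' (inner except AttributeError) → 'T' (inner finally) → 'K' (outer except AttributeError) → 'L' (after the try/except). Output: WSTKL

Answer: WSTKL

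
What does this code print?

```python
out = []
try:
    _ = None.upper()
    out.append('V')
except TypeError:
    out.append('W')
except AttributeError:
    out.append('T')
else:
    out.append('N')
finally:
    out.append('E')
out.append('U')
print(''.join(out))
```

Execution trace: 'T' (except AttributeError) → 'E' (finally) → 'U' (after the try/except). Output: TEU

Answer: TEU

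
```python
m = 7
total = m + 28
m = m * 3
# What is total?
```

Trace:
`m = 7` → m = 7
`total = m + 28` → total = 35
`m = m * 3` → m = 21
So total = 35

Answer: 35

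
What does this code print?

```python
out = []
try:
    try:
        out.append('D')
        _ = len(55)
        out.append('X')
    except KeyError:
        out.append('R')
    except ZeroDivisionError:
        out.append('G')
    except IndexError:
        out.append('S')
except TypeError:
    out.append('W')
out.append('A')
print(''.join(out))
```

Execution trace: 'D' (try body) → 'W' (outer except TypeError) → 'A' (after the try/except). Output: DWA

Answer: DWA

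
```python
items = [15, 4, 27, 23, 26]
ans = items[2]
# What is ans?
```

Trace:
`items = [15, 4, 27, 23, 26]` → items = [15, 4, 27, 23, 26]
`ans = items[2]` → ans = 27
So ans = 27

Answer: 27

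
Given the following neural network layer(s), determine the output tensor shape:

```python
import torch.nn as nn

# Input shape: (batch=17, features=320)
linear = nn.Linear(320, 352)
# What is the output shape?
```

Input: (17, 320) -> Output: (17, 352)

Answer: (17, 352)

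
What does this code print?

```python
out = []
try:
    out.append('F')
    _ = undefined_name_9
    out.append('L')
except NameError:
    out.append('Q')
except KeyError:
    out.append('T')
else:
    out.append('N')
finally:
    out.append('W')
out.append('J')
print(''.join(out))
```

Execution trace: 'F' (try body) → 'Q' (except NameError) → 'W' (finally) → 'J' (after the try/except). Output: FQWJ

Answer: FQWJ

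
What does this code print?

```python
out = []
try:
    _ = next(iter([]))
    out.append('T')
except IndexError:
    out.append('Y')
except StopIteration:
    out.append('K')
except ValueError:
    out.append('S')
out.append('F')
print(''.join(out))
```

Execution trace: 'K' (except StopIteration) → 'F' (after the try/except). Output: KF

Answer: KF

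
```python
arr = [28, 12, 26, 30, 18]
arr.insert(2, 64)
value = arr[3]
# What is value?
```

Trace:
`arr = [28, 12, 26, 30, 18]` → arr = [28, 12, 26, 30, 18]
`arr.insert(2, 64)` → arr = [28, 12, 64, 26, 30, 18]
`value = arr[3]` → value = 26
So value = 26

Answer: 26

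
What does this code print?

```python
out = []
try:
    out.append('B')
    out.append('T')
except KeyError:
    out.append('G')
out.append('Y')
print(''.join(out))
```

Execution trace: 'B' (try body) → 'T' (try body, no exception) → 'Y' (after the try/except). Output: BTY

Answer: BTY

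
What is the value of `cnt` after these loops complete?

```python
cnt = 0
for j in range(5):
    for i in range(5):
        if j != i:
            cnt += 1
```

5² - 5 (exclude diagonal)
`cnt` takes the values: 0 → 1 → 2 → 3 → 4 → 5 → 6 → 7 → 8 → 9 → 10 → 11 → 12 → 13 → 14 → 15 → 16 → 17 → 18 → 19 → 20

Answer: 20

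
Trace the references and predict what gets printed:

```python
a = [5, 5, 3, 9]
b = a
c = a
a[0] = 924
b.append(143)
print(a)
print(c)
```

Key concept: multiple aliases.
Step by step:
`a = [5, 5, 3, 9]` → a = [5, 5, 3, 9]
`b = a` → b = [5, 5, 3, 9] (same object as a)
`c = a` → c = [5, 5, 3, 9] (same object as a, b)
`a[0] = 924` → a = [924, 5, 3, 9] (same object as b, c); b = [924, 5, 3, 9] (same object as a, c); c = [924, 5, 3, 9] (same object as a, b)
`b.append(143)` → a = [924, 5, 3, 9, 143] (same object as b, c); b = [924, 5, 3, 9, 143] (same object as a, c); c = [924, 5, 3, 9, 143] (same object as a, b)
`print(a)` → prints [924, 5, 3, 9, 143]
`print(c)` → prints [924, 5, 3, 9, 143]

Answer:
[924, 5, 3, 9, 143]
[924, 5, 3, 9, 143]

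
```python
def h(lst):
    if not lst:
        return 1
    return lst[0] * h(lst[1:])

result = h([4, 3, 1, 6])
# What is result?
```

Product over [4, 3, 1, 6] = 4 * 3 * 1 * 6 = 72

Answer: 72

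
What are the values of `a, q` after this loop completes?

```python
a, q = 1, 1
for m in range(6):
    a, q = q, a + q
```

Fibonacci: after 6 iterations
`a, q` takes the values: (1, 1) → (1, 2) → (2, 3) → (3, 5) → (5, 8) → (8, 13) → (13, 21)

Answer: 13, 21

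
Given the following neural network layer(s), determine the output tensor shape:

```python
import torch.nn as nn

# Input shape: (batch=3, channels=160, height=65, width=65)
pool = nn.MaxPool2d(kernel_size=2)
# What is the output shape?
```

Input: (3, 160, 65, 65) -> Output: (3, 160, 32, 32)

Answer: (3, 160, 32, 32)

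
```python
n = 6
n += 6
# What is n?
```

Trace:
`n = 6` → n = 6
`n += 6` → n = 12
So n = 12

Answer: 12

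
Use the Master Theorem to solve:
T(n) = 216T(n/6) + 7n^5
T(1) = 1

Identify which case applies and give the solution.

a=216, b=6, f(n)=7n^5. log_6(216) = 3. Since c=5 > 3 and the regularity condition holds (216(n/6)^5 = (216/6^5)n^5 with 216/6^5 < 1), Case 3 applies: T(n) = Θ(f(n)) = O(n^5).

Answer: O(n^5) - Case 3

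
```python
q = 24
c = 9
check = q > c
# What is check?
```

Trace:
`q = 24` → q = 24
`c = 9` → c = 9
`check = q > c` → check = True
So check = True

Answer: True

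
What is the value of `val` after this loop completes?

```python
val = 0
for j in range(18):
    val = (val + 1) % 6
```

Increment mod 6, 18 times = 0
`val` takes the values: 0 → 1 → 2 → 3 → 4 → 5 → 0 → 1 → 2 → 3 → 4 → 5 → 0 → 1 → 2 → 3 → 4 → 5 → 0

Answer: 0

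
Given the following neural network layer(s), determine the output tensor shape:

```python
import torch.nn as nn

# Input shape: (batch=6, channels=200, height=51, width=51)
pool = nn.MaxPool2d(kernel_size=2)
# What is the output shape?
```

Input: (6, 200, 51, 51) -> Output: (6, 200, 25, 25)

Answer: (6, 200, 25, 25)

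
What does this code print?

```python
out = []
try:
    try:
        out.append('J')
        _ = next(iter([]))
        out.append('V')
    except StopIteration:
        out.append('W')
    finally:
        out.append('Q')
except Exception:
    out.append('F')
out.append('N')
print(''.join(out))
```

Execution trace: 'J' (inner try body) → 'W' (inner except StopIteration) → 'Q' (inner finally) → 'N' (after the try/except). Output: JWQN

Answer: JWQN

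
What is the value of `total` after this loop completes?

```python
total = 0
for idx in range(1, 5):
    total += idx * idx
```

Sum of squares 1² to 4² = 30
`total` takes the values: 0 → 1 → 5 → 14 → 30

Answer: 30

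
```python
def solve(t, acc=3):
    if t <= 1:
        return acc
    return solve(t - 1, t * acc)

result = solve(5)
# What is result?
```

Accumulator trace (n, acc): (5, 3) -> (4, 15) -> (3, 60) -> (2, 180) -> (1, 360) -> return 360

Answer: 360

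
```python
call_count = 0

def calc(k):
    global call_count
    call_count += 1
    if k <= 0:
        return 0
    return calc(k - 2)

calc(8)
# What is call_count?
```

Linear recursion stepping by 2: 5 calls from k=8 down to ≤0.

Answer: 5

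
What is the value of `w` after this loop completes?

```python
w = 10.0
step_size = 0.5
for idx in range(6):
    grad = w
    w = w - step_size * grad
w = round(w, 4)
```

Gradient descent: w = 10.0 * (1 - 0.5)^6
`w` takes the values: 10.0 → 5.0 → 2.5 → 1.25 → 0.625 → 0.3125 → 0.15625 → 0.1562

Answer: 0.1562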